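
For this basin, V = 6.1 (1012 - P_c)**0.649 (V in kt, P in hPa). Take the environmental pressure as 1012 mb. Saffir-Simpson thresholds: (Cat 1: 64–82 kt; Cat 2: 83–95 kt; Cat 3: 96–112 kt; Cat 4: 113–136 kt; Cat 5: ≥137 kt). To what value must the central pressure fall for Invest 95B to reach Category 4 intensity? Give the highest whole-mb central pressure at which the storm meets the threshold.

922 mb

Category 4 begins at V = 113 kt.
Required ΔP = (113/6.1)^(1/0.649) = 18.525^1.541 ≈ 89.82 mb.
P_c ≤ 1012 − 89.82 = 922.18, so the highest integer P_c is 922 mb.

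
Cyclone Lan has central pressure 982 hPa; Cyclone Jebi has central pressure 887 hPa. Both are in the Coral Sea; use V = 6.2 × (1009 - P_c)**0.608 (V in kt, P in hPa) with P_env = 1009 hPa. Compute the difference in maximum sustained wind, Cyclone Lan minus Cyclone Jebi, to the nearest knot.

-69 kt

Cyclone Lan: ΔP = 27; V ≈ 6.2 × 27^0.608 ≈ 45.99 kt.
Cyclone Jebi: ΔP = 122; V ≈ 6.2 × 122^0.608 ≈ 115.05 kt.
Difference ≈ 45.99 − 115.05 = -69.06 → -69 kt.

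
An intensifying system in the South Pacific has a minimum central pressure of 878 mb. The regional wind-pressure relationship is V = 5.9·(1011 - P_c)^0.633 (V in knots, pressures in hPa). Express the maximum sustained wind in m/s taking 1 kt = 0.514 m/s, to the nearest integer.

67 m/s

ΔP = 1011 − 878 = 133 mb.
V ≈ 5.9 × 133^0.633 = 5.9 × 22.100 ≈ 130.392 kt.
130.392 × 0.514 ≈ 67.02 m/s → 67 m/s.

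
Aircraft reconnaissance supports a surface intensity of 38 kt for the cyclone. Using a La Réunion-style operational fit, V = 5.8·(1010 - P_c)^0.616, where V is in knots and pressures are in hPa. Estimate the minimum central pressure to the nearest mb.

989 mb

ΔP = (V / 5.8)^(1/0.616) = (38/5.8)^1.623.
38/5.8 = 6.552; 6.552^1.623 ≈ 21.15 mb.
P_c = 1010 − 21.15 = 988.85 ≈ 989 mb.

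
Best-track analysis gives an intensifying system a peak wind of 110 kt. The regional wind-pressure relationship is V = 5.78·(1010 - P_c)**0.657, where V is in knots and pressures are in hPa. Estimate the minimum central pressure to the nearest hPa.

921 hPa

ΔP = (V / 5.78)^(1/0.657) = (110/5.78)^1.522.
110/5.78 = 19.031; 19.031^1.522 ≈ 88.60 hPa.
P_c = 1010 − 88.60 = 921.40 ≈ 921 hPa.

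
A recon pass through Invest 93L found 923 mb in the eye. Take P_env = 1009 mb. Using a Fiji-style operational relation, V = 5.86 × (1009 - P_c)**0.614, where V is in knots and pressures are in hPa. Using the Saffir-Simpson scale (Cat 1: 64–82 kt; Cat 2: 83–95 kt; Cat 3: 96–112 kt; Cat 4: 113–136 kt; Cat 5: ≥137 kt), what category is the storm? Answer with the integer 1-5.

2

ΔP = 1009 − 923 = 86 mb.
V ≈ 5.86 × 86^0.614 = 5.86 × 15.41 ≈ 90 kt.
90 kt falls in the Category 2 band.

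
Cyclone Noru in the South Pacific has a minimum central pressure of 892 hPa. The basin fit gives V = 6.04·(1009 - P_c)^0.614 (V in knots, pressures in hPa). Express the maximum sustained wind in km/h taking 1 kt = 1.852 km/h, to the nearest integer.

208 km/h

ΔP = 1009 − 892 = 117 hPa.
V ≈ 6.04 × 117^0.614 = 6.04 × 18.615 ≈ 112.435 kt.
112.435 × 1.852 ≈ 208.23 km/h → 208 km/h.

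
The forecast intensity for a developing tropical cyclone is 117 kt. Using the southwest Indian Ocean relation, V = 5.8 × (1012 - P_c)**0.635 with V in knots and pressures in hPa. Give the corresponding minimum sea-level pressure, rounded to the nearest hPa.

ΔP = (V / 5.8)^(1/0.635) = (117/5.8)^1.575.
117/5.8 = 20.172; 20.172^1.575 ≈ 113.43 hPa.
P_c = 1012 − 113.43 = 898.57 ≈ 899 hPa.

899 hPa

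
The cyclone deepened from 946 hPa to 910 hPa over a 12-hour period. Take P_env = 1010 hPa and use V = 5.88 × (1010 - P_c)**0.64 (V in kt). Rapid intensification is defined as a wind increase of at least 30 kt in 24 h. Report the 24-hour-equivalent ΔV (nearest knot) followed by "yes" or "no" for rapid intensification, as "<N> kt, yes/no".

56 kt, yes

V₁: ΔP = 64, V ≈ 5.88 × 64^0.64 ≈ 84.20 kt.
V₂: ΔP = 100, V ≈ 5.88 × 100^0.64 ≈ 112.04 kt.
ΔV over 12 h = 27.84 kt → 24 h equivalent = 27.84 × 24/12 ≈ 55.68 kt.
56 kt ≥ 30 kt ⇒ rapid intensification.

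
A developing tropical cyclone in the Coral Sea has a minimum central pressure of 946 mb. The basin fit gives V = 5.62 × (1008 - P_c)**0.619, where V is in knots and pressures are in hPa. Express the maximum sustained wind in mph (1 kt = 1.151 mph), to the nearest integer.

83 mph

ΔP = 1008 − 946 = 62 mb.
V ≈ 5.62 × 62^0.619 = 5.62 × 12.867 ≈ 72.315 kt.
72.315 × 1.151 ≈ 83.23 mph → 83 mph.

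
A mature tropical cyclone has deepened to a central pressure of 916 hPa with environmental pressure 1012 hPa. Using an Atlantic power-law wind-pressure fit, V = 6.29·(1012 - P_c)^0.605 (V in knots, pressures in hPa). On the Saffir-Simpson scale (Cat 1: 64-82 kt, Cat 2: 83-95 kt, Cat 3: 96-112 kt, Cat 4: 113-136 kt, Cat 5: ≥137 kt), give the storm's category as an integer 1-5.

3

ΔP = 1012 − 916 = 96 hPa.
V ≈ 6.29 × 96^0.605 = 6.29 × 15.82 ≈ 100 kt.
100 kt falls in the Category 3 band.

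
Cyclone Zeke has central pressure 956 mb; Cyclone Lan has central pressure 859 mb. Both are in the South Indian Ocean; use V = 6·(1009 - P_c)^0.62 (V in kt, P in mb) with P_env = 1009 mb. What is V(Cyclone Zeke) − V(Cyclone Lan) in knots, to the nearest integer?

-64 kt

Cyclone Zeke: ΔP = 53; V ≈ 6 × 53^0.62 ≈ 70.34 kt.
Cyclone Lan: ΔP = 150; V ≈ 6 × 150^0.62 ≈ 134.07 kt.
Difference ≈ 70.34 − 134.07 = -63.73 → -64 kt.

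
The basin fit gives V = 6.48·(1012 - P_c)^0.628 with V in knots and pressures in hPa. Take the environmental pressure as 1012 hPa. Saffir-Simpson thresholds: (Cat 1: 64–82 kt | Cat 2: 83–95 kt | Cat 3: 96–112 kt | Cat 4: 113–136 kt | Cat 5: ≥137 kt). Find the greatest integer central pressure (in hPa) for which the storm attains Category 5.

Category 5 begins at V = 137 kt.
Required ΔP = (137/6.48)^(1/0.628) = 21.142^1.592 ≈ 128.86 hPa.
P_c ≤ 1012 − 128.86 = 883.14, so the highest integer P_c is 883 hPa.

883 hPa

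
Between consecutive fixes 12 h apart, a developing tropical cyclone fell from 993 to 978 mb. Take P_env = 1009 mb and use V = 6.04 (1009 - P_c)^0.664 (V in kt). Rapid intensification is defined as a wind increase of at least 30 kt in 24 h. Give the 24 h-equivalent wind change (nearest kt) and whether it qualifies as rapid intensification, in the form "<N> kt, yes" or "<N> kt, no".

42 kt, yes

V₁: ΔP = 16, V ≈ 6.04 × 16^0.664 ≈ 38.07 kt.
V₂: ΔP = 31, V ≈ 6.04 × 31^0.664 ≈ 59.06 kt.
ΔV over 12 h = 20.99 kt → 24 h equivalent = 20.99 × 24/12 ≈ 41.98 kt.
42 kt ≥ 30 kt ⇒ rapid intensification.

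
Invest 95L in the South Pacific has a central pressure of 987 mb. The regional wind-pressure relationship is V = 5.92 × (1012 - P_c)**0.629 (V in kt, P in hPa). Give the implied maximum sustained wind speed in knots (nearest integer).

ΔP = 1012 − 987 = 25 mb.
25^0.629 ≈ 7.574.
V ≈ 5.92 × 7.574 ≈ 44.8 kt.

45 kt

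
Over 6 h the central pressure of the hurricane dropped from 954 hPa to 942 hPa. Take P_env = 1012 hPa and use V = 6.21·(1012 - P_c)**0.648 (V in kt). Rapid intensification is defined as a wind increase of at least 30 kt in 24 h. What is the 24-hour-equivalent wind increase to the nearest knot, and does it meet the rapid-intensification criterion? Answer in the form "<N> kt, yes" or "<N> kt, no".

V₁: ΔP = 58, V ≈ 6.21 × 58^0.648 ≈ 86.26 kt.
V₂: ΔP = 70, V ≈ 6.21 × 70^0.648 ≈ 97.44 kt.
ΔV over 6 h = 11.18 kt → 24 h equivalent = 11.18 × 24/6 ≈ 44.72 kt.
45 kt ≥ 30 kt ⇒ rapid intensification.

45 kt, yes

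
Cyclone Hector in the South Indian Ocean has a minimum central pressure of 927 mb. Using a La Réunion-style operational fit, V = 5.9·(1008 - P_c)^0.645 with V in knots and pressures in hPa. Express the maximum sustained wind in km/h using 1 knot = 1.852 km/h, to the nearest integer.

ΔP = 1008 − 927 = 81 mb.
V ≈ 5.9 × 81^0.645 = 5.9 × 17.021 ≈ 100.421 kt.
100.421 × 1.852 ≈ 185.98 km/h → 186 km/h.

186 km/h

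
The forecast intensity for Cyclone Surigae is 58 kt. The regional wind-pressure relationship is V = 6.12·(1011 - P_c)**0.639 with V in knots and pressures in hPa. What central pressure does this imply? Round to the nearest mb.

977 mb

ΔP = (V / 6.12)^(1/0.639) = (58/6.12)^1.565.
58/6.12 = 9.477; 9.477^1.565 ≈ 33.76 mb.
P_c = 1011 − 33.76 = 977.24 ≈ 977 mb.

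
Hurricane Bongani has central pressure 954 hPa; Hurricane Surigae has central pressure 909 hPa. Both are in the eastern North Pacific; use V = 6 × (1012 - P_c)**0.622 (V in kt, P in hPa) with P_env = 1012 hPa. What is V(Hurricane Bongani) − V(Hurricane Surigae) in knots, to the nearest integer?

Hurricane Bongani: ΔP = 58; V ≈ 6 × 58^0.622 ≈ 74.99 kt.
Hurricane Surigae: ΔP = 103; V ≈ 6 × 103^0.622 ≈ 107.19 kt.
Difference ≈ 74.99 − 107.19 = -32.20 → -32 kt.

-32 kt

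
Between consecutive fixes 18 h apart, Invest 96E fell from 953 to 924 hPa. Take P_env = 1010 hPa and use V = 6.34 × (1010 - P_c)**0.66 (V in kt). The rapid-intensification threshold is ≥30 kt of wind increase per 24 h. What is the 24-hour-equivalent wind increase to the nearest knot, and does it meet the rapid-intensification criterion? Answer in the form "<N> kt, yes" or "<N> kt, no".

V₁: ΔP = 57, V ≈ 6.34 × 57^0.66 ≈ 91.40 kt.
V₂: ΔP = 86, V ≈ 6.34 × 86^0.66 ≈ 119.91 kt.
ΔV over 18 h = 28.51 kt → 24 h equivalent = 28.51 × 24/18 ≈ 38.01 kt.
38 kt ≥ 30 kt ⇒ rapid intensification.

38 kt, yes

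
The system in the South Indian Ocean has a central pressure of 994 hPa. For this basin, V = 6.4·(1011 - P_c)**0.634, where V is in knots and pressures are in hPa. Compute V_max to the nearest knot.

39 kt

ΔP = 1011 − 994 = 17 hPa.
17^0.634 ≈ 6.027.
V ≈ 6.4 × 6.027 ≈ 38.6 kt.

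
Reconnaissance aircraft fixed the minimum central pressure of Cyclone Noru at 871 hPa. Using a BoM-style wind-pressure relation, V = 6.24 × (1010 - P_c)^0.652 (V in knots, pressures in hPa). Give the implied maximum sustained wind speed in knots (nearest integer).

156 kt

ΔP = 1010 − 871 = 139 hPa.
139^0.652 ≈ 24.960.
V ≈ 6.24 × 24.960 ≈ 155.8 kt.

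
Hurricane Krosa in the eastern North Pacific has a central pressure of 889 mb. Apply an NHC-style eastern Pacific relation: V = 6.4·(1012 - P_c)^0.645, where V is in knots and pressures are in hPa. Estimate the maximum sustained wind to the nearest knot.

143 kt

ΔP = 1012 − 889 = 123 mb.
123^0.645 ≈ 22.284.
V ≈ 6.4 × 22.284 ≈ 142.6 kt.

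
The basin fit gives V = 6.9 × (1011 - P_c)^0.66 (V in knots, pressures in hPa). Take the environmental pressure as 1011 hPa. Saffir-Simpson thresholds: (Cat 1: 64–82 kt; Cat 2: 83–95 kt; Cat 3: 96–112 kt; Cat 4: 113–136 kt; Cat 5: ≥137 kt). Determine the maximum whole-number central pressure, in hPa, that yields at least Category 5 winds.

Category 5 begins at V = 137 kt.
Required ΔP = (137/6.9)^(1/0.66) = 19.855^1.515 ≈ 92.57 hPa.
P_c ≤ 1011 − 92.57 = 918.43, so the highest integer P_c is 918 hPa.

918 hPa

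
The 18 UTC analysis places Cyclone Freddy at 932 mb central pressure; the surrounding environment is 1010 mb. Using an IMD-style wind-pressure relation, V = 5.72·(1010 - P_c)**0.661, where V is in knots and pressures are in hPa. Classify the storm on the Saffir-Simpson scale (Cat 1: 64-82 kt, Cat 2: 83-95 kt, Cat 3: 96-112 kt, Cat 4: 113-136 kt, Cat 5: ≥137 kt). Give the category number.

ΔP = 1010 − 932 = 78 mb.
V ≈ 5.72 × 78^0.661 = 5.72 × 17.81 ≈ 102 kt.
102 kt falls in the Category 3 band.

3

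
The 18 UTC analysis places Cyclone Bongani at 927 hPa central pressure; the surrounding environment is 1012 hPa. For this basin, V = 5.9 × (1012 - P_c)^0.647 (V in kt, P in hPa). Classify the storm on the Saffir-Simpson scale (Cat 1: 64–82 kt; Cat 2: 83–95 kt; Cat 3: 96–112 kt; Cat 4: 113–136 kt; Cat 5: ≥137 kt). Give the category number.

ΔP = 1012 − 927 = 85 hPa.
V ≈ 5.9 × 85^0.647 = 5.9 × 17.71 ≈ 105 kt.
105 kt falls in the Category 3 band.

3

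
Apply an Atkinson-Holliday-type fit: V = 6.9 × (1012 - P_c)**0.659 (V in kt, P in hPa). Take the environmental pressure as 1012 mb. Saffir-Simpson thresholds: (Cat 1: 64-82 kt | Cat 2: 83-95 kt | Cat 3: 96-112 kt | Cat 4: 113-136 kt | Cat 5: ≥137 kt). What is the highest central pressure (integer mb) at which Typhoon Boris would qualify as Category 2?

968 mb

Category 2 begins at V = 83 kt.
Required ΔP = (83/6.9)^(1/0.659) = 12.029^1.517 ≈ 43.57 mb.
P_c ≤ 1012 − 43.57 = 968.43, so the highest integer P_c is 968 mb.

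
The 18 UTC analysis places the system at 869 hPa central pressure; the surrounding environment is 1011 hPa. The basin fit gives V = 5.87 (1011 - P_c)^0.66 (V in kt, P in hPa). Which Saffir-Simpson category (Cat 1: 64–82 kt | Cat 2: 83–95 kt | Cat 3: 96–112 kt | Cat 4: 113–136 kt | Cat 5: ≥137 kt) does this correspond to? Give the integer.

5

ΔP = 1011 − 869 = 142 hPa.
V ≈ 5.87 × 142^0.66 = 5.87 × 26.33 ≈ 155 kt.
155 kt falls in the Category 5 band.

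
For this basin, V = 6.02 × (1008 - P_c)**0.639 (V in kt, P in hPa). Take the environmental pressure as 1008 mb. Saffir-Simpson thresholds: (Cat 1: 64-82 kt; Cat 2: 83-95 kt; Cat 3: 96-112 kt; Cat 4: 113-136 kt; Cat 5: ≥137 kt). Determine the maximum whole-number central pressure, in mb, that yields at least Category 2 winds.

947 mb

Category 2 begins at V = 83 kt.
Required ΔP = (83/6.02)^(1/0.639) = 13.787^1.565 ≈ 60.71 mb.
P_c ≤ 1008 − 60.71 = 947.29, so the highest integer P_c is 947 mb.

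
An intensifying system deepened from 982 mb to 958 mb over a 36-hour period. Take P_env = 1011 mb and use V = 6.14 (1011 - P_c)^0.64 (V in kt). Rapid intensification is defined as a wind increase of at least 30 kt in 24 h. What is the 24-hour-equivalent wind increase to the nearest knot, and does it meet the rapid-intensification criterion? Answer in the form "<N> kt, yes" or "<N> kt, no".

17 kt, no

V₁: ΔP = 29, V ≈ 6.14 × 29^0.64 ≈ 52.98 kt.
V₂: ΔP = 53, V ≈ 6.14 × 53^0.64 ≈ 77.93 kt.
ΔV over 36 h = 24.95 kt → 24 h equivalent = 24.95 × 24/36 ≈ 16.63 kt.
17 kt < 30 kt ⇒ not rapid intensification.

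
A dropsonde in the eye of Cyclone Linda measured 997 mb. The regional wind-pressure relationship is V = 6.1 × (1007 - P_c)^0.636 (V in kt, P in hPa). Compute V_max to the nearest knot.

ΔP = 1007 − 997 = 10 mb.
10^0.636 ≈ 4.325.
V ≈ 6.1 × 4.325 ≈ 26.4 kt.

26 kt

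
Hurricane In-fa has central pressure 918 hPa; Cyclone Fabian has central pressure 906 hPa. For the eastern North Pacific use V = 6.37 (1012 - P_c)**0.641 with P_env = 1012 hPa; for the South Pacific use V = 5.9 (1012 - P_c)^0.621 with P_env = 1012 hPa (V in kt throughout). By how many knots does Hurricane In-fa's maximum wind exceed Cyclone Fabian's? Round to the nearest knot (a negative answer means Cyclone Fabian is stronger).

Hurricane In-fa: ΔP = 94; V ≈ 6.37 × 94^0.641 ≈ 117.20 kt.
Cyclone Fabian: ΔP = 106; V ≈ 5.9 × 106^0.621 ≈ 106.80 kt.
Difference ≈ 117.20 − 106.80 = 10.40 → 10 kt.

10 kt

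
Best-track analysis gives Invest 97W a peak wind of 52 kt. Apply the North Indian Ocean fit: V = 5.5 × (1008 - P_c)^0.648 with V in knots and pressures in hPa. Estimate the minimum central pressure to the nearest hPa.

976 hPa

ΔP = (V / 5.5)^(1/0.648) = (52/5.5)^1.543.
52/5.5 = 9.455; 9.455^1.543 ≈ 32.03 hPa.
P_c = 1008 − 32.03 = 975.97 ≈ 976 hPa.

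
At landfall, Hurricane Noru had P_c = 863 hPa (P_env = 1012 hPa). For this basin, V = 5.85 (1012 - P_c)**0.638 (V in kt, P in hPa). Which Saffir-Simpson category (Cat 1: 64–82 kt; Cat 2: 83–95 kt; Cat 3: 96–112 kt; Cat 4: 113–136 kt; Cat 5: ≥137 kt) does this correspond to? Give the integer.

ΔP = 1012 − 863 = 149 hPa.
V ≈ 5.85 × 149^0.638 = 5.85 × 24.35 ≈ 142 kt.
142 kt falls in the Category 5 band.

5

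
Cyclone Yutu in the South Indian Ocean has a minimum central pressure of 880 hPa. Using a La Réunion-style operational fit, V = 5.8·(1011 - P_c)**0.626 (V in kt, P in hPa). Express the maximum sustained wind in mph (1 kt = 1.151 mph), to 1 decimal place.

ΔP = 1011 − 880 = 131 hPa.
V ≈ 5.8 × 131^0.626 = 5.8 × 21.155 ≈ 122.699 kt.
122.699 × 1.151 ≈ 141.23 mph → 141.2 mph.

141.2 mph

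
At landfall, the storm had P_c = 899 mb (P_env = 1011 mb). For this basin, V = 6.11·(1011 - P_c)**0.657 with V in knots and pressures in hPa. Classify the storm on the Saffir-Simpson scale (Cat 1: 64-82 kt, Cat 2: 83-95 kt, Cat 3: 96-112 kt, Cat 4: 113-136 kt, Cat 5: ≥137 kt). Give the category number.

4

ΔP = 1011 − 899 = 112 mb.
V ≈ 6.11 × 112^0.657 = 6.11 × 22.20 ≈ 136 kt.
136 kt falls in the Category 4 band.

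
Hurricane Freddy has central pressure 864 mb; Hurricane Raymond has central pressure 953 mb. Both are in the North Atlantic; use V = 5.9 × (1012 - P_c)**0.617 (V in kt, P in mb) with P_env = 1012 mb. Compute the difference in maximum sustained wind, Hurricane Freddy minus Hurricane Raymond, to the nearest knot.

Hurricane Freddy: ΔP = 148; V ≈ 5.9 × 148^0.617 ≈ 128.80 kt.
Hurricane Raymond: ΔP = 59; V ≈ 5.9 × 59^0.617 ≈ 73.02 kt.
Difference ≈ 128.80 − 73.02 = 55.78 → 56 kt.

56 kt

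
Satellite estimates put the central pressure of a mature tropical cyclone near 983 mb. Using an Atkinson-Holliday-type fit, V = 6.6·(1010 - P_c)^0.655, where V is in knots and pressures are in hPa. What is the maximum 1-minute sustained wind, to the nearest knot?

57 kt

ΔP = 1010 − 983 = 27 mb.
27^0.655 ≈ 8.661.
V ≈ 6.6 × 8.661 ≈ 57.2 kt.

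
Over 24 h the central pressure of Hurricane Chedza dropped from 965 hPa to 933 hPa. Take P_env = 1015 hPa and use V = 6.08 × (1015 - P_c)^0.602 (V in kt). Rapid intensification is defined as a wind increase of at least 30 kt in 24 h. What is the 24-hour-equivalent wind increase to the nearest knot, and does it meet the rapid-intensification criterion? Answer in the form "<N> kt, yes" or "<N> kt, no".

V₁: ΔP = 50, V ≈ 6.08 × 50^0.602 ≈ 64.07 kt.
V₂: ΔP = 82, V ≈ 6.08 × 82^0.602 ≈ 86.30 kt.
ΔV over 24 h = 22.23 kt → 24 h equivalent = 22.23 × 24/24 ≈ 22.23 kt.
22 kt < 30 kt ⇒ not rapid intensification.

22 kt, no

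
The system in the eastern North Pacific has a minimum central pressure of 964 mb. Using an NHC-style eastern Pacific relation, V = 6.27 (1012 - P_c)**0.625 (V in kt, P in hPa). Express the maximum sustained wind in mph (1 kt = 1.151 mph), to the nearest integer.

ΔP = 1012 − 964 = 48 mb.
V ≈ 6.27 × 48^0.625 = 6.27 × 11.240 ≈ 70.476 kt.
70.476 × 1.151 ≈ 81.12 mph → 81 mph.

81 mph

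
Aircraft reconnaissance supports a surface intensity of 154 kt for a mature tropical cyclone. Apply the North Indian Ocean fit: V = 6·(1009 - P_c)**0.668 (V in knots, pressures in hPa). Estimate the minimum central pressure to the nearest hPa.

880 hPa

ΔP = (V / 6)^(1/0.668) = (154/6)^1.497.
154/6 = 25.667; 25.667^1.497 ≈ 128.78 hPa.
P_c = 1009 − 128.78 = 880.22 ≈ 880 hPa.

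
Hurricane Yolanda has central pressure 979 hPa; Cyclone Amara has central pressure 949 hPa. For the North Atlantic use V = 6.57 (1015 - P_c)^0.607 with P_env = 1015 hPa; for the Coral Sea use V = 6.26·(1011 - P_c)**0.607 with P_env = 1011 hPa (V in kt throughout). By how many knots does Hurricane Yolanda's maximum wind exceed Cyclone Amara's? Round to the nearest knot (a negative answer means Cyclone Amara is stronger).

-19 kt

Hurricane Yolanda: ΔP = 36; V ≈ 6.57 × 36^0.607 ≈ 57.84 kt.
Cyclone Amara: ΔP = 62; V ≈ 6.26 × 62^0.607 ≈ 76.66 kt.
Difference ≈ 57.84 − 76.66 = -18.82 → -19 kt.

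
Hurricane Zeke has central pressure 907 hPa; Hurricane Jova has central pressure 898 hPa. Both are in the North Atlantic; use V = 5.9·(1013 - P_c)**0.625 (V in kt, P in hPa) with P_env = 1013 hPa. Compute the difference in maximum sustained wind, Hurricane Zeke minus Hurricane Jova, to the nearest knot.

Hurricane Zeke: ΔP = 106; V ≈ 5.9 × 106^0.625 ≈ 108.81 kt.
Hurricane Jova: ΔP = 115; V ≈ 5.9 × 115^0.625 ≈ 114.50 kt.
Difference ≈ 108.81 − 114.50 = -5.69 → -6 kt.

-6 kt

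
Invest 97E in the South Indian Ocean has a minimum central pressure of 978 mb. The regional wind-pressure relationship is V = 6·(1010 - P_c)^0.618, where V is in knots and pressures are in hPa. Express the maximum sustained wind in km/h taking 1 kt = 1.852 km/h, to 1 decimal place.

94.6 km/h

ΔP = 1010 − 978 = 32 mb.
V ≈ 6 × 32^0.618 = 6 × 8.515 ≈ 51.090 kt.
51.090 × 1.852 ≈ 94.62 km/h → 94.6 km/h.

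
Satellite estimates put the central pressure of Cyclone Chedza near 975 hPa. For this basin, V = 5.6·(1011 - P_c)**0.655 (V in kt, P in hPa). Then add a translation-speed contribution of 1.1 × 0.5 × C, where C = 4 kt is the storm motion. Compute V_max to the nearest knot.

61 kt

ΔP = 1011 − 975 = 36 hPa.
36^0.655 ≈ 10.456.
V ≈ 5.6 × 10.456 ≈ 58.6 kt.
Translation term: 1.1 × 0.5 × 4 = 2.2 kt.
Corrected V ≈ 60.8 kt → 61 kt.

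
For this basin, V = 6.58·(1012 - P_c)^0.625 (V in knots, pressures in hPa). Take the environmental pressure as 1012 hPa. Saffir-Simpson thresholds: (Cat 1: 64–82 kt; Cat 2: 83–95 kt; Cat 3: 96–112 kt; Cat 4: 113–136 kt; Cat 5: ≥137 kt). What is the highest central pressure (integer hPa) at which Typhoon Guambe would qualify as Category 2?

Category 2 begins at V = 83 kt.
Required ΔP = (83/6.58)^(1/0.625) = 12.614^1.600 ≈ 57.72 hPa.
P_c ≤ 1012 − 57.72 = 954.28, so the highest integer P_c is 954 hPa.

954 hPa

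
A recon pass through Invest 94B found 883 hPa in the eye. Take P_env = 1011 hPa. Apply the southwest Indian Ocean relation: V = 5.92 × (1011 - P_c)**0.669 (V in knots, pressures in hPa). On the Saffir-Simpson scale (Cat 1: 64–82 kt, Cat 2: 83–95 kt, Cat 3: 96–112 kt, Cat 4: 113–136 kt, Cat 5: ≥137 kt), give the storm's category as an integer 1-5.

5

ΔP = 1011 − 883 = 128 hPa.
V ≈ 5.92 × 128^0.669 = 5.92 × 25.69 ≈ 152 kt.
152 kt falls in the Category 5 band.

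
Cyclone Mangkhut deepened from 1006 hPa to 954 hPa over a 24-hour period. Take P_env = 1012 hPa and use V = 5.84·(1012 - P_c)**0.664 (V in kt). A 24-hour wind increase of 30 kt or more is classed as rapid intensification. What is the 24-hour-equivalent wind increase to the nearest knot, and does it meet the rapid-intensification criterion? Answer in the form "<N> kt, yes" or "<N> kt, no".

67 kt, yes

V₁: ΔP = 6, V ≈ 5.84 × 6^0.664 ≈ 19.19 kt.
V₂: ΔP = 58, V ≈ 5.84 × 58^0.664 ≈ 86.56 kt.
ΔV over 24 h = 67.37 kt → 24 h equivalent = 67.37 × 24/24 ≈ 67.37 kt.
67 kt ≥ 30 kt ⇒ rapid intensification.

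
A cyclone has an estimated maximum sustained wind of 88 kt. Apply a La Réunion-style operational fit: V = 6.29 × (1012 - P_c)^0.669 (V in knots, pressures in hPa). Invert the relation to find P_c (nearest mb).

ΔP = (V / 6.29)^(1/0.669) = (88/6.29)^1.495.
88/6.29 = 13.990; 13.990^1.495 ≈ 51.61 mb.
P_c = 1012 − 51.61 = 960.39 ≈ 960 mb.

960 mb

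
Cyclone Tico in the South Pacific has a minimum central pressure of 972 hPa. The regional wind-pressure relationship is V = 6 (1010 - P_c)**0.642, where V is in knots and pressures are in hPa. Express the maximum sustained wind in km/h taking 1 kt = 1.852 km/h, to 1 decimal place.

114.8 km/h

ΔP = 1010 − 972 = 38 hPa.
V ≈ 6 × 38^0.642 = 6 × 10.333 ≈ 61.997 kt.
61.997 × 1.852 ≈ 114.82 km/h → 114.8 km/h.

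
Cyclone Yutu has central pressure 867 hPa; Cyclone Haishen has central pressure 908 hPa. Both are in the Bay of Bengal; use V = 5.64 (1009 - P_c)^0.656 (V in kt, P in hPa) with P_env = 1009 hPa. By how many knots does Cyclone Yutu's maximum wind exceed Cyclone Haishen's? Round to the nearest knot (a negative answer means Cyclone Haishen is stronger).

Cyclone Yutu: ΔP = 142; V ≈ 5.64 × 142^0.656 ≈ 145.61 kt.
Cyclone Haishen: ΔP = 101; V ≈ 5.64 × 101^0.656 ≈ 116.44 kt.
Difference ≈ 145.61 − 116.44 = 29.17 → 29 kt.

29 kt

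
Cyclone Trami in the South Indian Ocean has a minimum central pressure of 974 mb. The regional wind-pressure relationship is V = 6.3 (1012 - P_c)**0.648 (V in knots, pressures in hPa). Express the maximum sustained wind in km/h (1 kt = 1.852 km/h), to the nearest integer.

ΔP = 1012 − 974 = 38 mb.
V ≈ 6.3 × 38^0.648 = 6.3 × 10.561 ≈ 66.533 kt.
66.533 × 1.852 ≈ 123.22 km/h → 123 km/h.

123 km/h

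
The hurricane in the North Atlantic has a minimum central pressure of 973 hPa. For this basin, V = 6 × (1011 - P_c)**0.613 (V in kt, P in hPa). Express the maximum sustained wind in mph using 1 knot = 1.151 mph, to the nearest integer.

ΔP = 1011 − 973 = 38 hPa.
V ≈ 6 × 38^0.613 = 6 × 9.298 ≈ 55.790 kt.
55.790 × 1.151 ≈ 64.21 mph → 64 mph.

64 mph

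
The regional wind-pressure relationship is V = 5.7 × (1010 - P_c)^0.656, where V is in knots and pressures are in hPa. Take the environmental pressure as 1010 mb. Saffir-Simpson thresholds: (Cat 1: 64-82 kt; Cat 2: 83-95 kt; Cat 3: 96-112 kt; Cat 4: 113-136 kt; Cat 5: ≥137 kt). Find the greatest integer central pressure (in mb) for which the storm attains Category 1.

Category 1 begins at V = 64 kt.
Required ΔP = (64/5.7)^(1/0.656) = 11.228^1.524 ≈ 39.91 mb.
P_c ≤ 1010 − 39.91 = 970.09, so the highest integer P_c is 970 mb.

970 mb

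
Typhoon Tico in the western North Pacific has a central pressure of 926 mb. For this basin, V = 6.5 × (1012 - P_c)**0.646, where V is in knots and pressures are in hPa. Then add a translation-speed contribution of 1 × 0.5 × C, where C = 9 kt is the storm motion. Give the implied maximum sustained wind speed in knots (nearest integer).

ΔP = 1012 − 926 = 86 mb.
86^0.646 ≈ 17.770.
V ≈ 6.5 × 17.770 ≈ 115.5 kt.
Translation term: 1 × 0.5 × 9 = 4.5 kt.
Corrected V ≈ 120 kt → 120 kt.

120 kt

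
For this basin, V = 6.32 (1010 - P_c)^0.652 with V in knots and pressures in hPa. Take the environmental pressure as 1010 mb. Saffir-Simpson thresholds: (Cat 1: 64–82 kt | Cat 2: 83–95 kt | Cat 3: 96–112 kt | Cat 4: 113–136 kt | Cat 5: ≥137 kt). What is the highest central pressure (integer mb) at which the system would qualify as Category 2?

Category 2 begins at V = 83 kt.
Required ΔP = (83/6.32)^(1/0.652) = 13.133^1.534 ≈ 51.91 mb.
P_c ≤ 1010 − 51.91 = 958.09, so the highest integer P_c is 958 mb.

958 mb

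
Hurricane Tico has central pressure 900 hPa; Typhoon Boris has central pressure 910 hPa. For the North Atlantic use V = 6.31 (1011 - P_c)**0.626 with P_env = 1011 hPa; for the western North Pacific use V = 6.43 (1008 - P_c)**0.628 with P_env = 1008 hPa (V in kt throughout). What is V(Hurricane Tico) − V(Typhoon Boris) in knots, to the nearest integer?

6 kt

Hurricane Tico: ΔP = 111; V ≈ 6.31 × 111^0.626 ≈ 120.34 kt.
Typhoon Boris: ΔP = 98; V ≈ 6.43 × 98^0.628 ≈ 114.47 kt.
Difference ≈ 120.34 − 114.47 = 5.87 → 6 kt.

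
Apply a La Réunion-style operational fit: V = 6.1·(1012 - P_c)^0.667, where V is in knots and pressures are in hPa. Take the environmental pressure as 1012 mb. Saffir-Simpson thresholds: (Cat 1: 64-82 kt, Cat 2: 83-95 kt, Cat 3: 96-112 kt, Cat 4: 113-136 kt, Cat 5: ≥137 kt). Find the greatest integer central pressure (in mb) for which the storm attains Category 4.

Category 4 begins at V = 113 kt.
Required ΔP = (113/6.1)^(1/0.667) = 18.525^1.499 ≈ 79.56 mb.
P_c ≤ 1012 − 79.56 = 932.44, so the highest integer P_c is 932 mb.

932 mb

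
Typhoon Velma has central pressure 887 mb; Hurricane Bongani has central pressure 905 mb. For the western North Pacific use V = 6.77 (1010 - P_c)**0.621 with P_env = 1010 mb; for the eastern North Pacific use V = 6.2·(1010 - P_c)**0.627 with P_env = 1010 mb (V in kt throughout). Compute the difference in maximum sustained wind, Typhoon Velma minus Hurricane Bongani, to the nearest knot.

Typhoon Velma: ΔP = 123; V ≈ 6.77 × 123^0.621 ≈ 134.41 kt.
Hurricane Bongani: ΔP = 105; V ≈ 6.2 × 105^0.627 ≈ 114.73 kt.
Difference ≈ 134.41 − 114.73 = 19.68 → 20 kt.

20 kt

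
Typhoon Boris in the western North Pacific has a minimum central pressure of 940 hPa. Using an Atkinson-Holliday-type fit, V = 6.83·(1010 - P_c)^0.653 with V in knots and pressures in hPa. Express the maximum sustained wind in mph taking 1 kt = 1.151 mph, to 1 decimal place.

ΔP = 1010 − 940 = 70 hPa.
V ≈ 6.83 × 70^0.653 = 6.83 × 16.027 ≈ 109.464 kt.
109.464 × 1.151 ≈ 125.99 mph → 126.0 mph.

126.0 mph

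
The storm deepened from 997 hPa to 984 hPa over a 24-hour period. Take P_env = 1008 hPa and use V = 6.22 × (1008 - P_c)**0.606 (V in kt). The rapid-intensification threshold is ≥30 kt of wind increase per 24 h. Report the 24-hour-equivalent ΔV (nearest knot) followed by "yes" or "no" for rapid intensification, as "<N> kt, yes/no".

16 kt, no

V₁: ΔP = 11, V ≈ 6.22 × 11^0.606 ≈ 26.60 kt.
V₂: ΔP = 24, V ≈ 6.22 × 24^0.606 ≈ 42.68 kt.
ΔV over 24 h = 16.08 kt → 24 h equivalent = 16.08 × 24/24 ≈ 16.08 kt.
16 kt < 30 kt ⇒ not rapid intensification.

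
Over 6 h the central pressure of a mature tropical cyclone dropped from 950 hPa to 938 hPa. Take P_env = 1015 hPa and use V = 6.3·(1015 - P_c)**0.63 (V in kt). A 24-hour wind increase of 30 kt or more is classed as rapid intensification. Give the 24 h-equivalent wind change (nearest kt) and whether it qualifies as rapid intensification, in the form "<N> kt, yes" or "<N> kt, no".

39 kt, yes

V₁: ΔP = 65, V ≈ 6.3 × 65^0.63 ≈ 87.39 kt.
V₂: ΔP = 77, V ≈ 6.3 × 77^0.63 ≈ 97.24 kt.
ΔV over 6 h = 9.85 kt → 24 h equivalent = 9.85 × 24/6 ≈ 39.40 kt.
39 kt ≥ 30 kt ⇒ rapid intensification.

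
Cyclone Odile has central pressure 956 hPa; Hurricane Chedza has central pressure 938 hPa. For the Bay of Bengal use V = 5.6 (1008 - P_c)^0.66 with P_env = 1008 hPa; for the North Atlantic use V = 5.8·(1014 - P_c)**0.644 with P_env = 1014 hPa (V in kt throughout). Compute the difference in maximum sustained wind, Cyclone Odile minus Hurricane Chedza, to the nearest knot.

Cyclone Odile: ΔP = 52; V ≈ 5.6 × 52^0.66 ≈ 75.99 kt.
Hurricane Chedza: ΔP = 76; V ≈ 5.8 × 76^0.644 ≈ 94.33 kt.
Difference ≈ 75.99 − 94.33 = -18.34 → -18 kt.

-18 kt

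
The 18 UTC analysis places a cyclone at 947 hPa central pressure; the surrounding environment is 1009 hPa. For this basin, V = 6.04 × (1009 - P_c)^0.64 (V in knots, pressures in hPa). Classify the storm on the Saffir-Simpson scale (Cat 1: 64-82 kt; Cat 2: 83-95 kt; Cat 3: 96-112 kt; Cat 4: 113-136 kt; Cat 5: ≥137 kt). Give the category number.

ΔP = 1009 − 947 = 62 hPa.
V ≈ 6.04 × 62^0.64 = 6.04 × 14.03 ≈ 85 kt.
85 kt falls in the Category 2 band.

2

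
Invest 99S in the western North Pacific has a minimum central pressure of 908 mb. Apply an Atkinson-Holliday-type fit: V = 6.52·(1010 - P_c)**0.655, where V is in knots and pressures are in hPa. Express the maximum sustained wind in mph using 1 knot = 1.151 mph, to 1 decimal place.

155.2 mph

ΔP = 1010 − 908 = 102 mb.
V ≈ 6.52 × 102^0.655 = 6.52 × 20.684 ≈ 134.859 kt.
134.859 × 1.151 ≈ 155.22 mph → 155.2 mph.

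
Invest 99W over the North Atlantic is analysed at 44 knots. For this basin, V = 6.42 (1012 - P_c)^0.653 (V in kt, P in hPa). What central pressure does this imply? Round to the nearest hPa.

993 hPa

ΔP = (V / 6.42)^(1/0.653) = (44/6.42)^1.531.
44/6.42 = 6.854; 6.854^1.531 ≈ 19.06 hPa.
P_c = 1012 − 19.06 = 992.94 ≈ 993 hPa.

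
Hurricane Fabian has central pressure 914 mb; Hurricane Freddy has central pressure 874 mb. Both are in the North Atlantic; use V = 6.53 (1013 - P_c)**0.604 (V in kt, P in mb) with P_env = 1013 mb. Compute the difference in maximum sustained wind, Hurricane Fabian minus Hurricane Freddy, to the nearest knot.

-24 kt

Hurricane Fabian: ΔP = 99; V ≈ 6.53 × 99^0.604 ≈ 104.78 kt.
Hurricane Freddy: ΔP = 139; V ≈ 6.53 × 139^0.604 ≈ 128.62 kt.
Difference ≈ 104.78 − 128.62 = -23.84 → -24 kt.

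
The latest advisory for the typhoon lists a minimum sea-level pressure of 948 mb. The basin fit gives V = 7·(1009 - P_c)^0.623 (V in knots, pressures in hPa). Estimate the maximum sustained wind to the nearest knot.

ΔP = 1009 − 948 = 61 mb.
61^0.623 ≈ 12.950.
V ≈ 7 × 12.950 ≈ 90.6 kt.

91 kt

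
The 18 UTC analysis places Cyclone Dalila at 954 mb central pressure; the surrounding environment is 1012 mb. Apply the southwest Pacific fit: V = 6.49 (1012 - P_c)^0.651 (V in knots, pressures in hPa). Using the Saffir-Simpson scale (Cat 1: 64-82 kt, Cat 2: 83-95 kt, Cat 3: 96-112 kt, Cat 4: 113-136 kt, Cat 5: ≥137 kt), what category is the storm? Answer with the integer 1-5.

2

ΔP = 1012 − 954 = 58 mb.
V ≈ 6.49 × 58^0.651 = 6.49 × 14.06 ≈ 91 kt.
91 kt falls in the Category 2 band.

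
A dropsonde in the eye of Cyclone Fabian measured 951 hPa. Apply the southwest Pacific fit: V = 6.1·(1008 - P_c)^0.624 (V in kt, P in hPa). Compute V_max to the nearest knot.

ΔP = 1008 − 951 = 57 hPa.
57^0.624 ≈ 12.464.
V ≈ 6.1 × 12.464 ≈ 76.0 kt.

76 kt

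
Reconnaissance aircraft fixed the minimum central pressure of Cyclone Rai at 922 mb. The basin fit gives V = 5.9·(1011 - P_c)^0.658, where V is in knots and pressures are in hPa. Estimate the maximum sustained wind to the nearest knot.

113 kt

ΔP = 1011 − 922 = 89 mb.
89^0.658 ≈ 19.173.
V ≈ 5.9 × 19.173 ≈ 113.1 kt.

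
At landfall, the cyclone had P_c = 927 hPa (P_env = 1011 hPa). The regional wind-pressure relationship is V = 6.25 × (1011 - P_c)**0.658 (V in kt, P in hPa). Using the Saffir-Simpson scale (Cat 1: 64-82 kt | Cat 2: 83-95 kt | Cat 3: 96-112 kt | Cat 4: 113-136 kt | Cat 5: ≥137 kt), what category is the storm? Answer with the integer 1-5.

ΔP = 1011 − 927 = 84 hPa.
V ≈ 6.25 × 84^0.658 = 6.25 × 18.46 ≈ 115 kt.
115 kt falls in the Category 4 band.

4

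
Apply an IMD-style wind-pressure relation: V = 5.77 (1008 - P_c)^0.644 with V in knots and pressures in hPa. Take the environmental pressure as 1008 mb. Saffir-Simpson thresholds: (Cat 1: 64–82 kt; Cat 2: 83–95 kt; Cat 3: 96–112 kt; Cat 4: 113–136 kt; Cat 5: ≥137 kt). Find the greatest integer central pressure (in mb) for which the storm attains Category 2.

945 mb

Category 2 begins at V = 83 kt.
Required ΔP = (83/5.77)^(1/0.644) = 14.385^1.553 ≈ 62.80 mb.
P_c ≤ 1008 − 62.80 = 945.20, so the highest integer P_c is 945 mb.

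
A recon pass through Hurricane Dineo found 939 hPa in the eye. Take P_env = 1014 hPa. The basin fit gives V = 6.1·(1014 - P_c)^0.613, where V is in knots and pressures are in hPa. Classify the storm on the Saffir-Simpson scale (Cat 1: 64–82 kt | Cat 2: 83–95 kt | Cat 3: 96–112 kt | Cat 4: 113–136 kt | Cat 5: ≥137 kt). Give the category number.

2

ΔP = 1014 − 939 = 75 hPa.
V ≈ 6.1 × 75^0.613 = 6.1 × 14.11 ≈ 86 kt.
86 kt falls in the Category 2 band.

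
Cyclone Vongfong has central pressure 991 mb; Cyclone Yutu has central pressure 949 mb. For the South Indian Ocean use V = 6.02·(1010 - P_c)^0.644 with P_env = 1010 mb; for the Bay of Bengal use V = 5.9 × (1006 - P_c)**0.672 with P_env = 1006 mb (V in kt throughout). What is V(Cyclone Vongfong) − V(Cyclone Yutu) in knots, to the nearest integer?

Cyclone Vongfong: ΔP = 19; V ≈ 6.02 × 19^0.644 ≈ 40.10 kt.
Cyclone Yutu: ΔP = 57; V ≈ 5.9 × 57^0.672 ≈ 89.29 kt.
Difference ≈ 40.10 − 89.29 = -49.19 → -49 kt.

-49 kt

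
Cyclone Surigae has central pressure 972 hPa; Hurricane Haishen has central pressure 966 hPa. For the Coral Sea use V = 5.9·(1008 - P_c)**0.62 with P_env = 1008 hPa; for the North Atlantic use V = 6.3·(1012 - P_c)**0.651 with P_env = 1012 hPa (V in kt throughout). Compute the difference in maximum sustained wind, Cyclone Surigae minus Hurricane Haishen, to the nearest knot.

Cyclone Surigae: ΔP = 36; V ≈ 5.9 × 36^0.62 ≈ 54.42 kt.
Hurricane Haishen: ΔP = 46; V ≈ 6.3 × 46^0.651 ≈ 76.17 kt.
Difference ≈ 54.42 − 76.17 = -21.75 → -22 kt.

-22 kt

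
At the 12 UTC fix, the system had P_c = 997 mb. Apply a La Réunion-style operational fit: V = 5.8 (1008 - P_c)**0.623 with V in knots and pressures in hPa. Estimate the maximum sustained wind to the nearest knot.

ΔP = 1008 − 997 = 11 mb.
11^0.623 ≈ 4.454.
V ≈ 5.8 × 4.454 ≈ 25.8 kt.

26 kt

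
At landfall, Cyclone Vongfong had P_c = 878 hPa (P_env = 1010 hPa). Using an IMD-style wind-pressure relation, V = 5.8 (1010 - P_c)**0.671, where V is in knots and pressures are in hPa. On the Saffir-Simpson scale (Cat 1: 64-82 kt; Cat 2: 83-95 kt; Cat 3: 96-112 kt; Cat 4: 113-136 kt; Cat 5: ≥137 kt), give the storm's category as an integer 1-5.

ΔP = 1010 − 878 = 132 hPa.
V ≈ 5.8 × 132^0.671 = 5.8 × 26.48 ≈ 154 kt.
154 kt falls in the Category 5 band.

5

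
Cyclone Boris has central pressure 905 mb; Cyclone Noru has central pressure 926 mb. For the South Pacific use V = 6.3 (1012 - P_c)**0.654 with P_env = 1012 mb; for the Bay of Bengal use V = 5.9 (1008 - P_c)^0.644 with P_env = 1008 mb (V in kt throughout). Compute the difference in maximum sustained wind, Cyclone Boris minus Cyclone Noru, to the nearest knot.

33 kt

Cyclone Boris: ΔP = 107; V ≈ 6.3 × 107^0.654 ≈ 133.83 kt.
Cyclone Noru: ΔP = 82; V ≈ 5.9 × 82^0.644 ≈ 100.77 kt.
Difference ≈ 133.83 − 100.77 = 33.06 → 33 kt.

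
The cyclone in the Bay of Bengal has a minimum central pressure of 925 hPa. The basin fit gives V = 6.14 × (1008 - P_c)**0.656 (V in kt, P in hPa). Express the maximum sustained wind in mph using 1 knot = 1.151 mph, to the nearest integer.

ΔP = 1008 − 925 = 83 hPa.
V ≈ 6.14 × 83^0.656 = 6.14 × 18.152 ≈ 111.451 kt.
111.451 × 1.151 ≈ 128.28 mph → 128 mph.

128 mph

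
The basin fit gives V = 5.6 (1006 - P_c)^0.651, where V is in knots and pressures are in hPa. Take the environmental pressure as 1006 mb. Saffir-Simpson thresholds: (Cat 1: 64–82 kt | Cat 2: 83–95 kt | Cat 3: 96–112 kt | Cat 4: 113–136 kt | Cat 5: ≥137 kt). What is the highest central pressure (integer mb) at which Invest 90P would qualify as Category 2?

943 mb

Category 2 begins at V = 83 kt.
Required ΔP = (83/5.6)^(1/0.651) = 14.821^1.536 ≈ 62.89 mb.
P_c ≤ 1006 − 62.89 = 943.11, so the highest integer P_c is 943 mb.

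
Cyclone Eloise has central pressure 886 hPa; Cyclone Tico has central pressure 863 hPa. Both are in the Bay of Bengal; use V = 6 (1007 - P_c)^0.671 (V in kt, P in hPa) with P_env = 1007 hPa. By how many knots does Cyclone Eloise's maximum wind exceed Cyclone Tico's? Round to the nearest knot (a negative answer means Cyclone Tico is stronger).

Cyclone Eloise: ΔP = 121; V ≈ 6 × 121^0.671 ≈ 149.87 kt.
Cyclone Tico: ΔP = 144; V ≈ 6 × 144^0.671 ≈ 168.43 kt.
Difference ≈ 149.87 − 168.43 = -18.56 → -19 kt.

-19 kt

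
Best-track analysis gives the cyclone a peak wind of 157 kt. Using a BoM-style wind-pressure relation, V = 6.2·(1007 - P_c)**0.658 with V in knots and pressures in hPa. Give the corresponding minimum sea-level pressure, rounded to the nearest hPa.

ΔP = (V / 6.2)^(1/0.658) = (157/6.2)^1.520.
157/6.2 = 25.323; 25.323^1.520 ≈ 135.83 hPa.
P_c = 1007 − 135.83 = 871.17 ≈ 871 hPa.

871 hPa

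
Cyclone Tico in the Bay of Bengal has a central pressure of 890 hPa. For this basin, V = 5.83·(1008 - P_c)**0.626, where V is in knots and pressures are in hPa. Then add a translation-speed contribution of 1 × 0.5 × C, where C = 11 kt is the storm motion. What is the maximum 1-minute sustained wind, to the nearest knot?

121 kt

ΔP = 1008 − 890 = 118 hPa.
118^0.626 ≈ 19.815.
V ≈ 5.83 × 19.815 ≈ 115.5 kt.
Translation term: 1 × 0.5 × 11 = 5.5 kt.
Corrected V ≈ 121 kt → 121 kt.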